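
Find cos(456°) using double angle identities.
cos(456°) = cos²228° - sin²228° = -0.1045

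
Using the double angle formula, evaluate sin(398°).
sin(398°) = 2 sin 199° cos 199° = 0.6157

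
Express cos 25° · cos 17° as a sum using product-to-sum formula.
cos 25° cos 17° = (1/2)[cos(25°-17°) + cos(25°+17°)]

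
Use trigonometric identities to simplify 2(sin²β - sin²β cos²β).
2(sin²β - sin²β cos²β) = 2(sin⁴β) (using Factoring)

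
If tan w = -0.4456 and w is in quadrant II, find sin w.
sin w = 0.407 (using tan²w + 1 = sec²w)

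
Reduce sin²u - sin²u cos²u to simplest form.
sin²u - sin²u cos²u = sin⁴u (using Factoring)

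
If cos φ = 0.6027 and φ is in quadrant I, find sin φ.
sin φ = 0.798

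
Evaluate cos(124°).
cos(124°) = -0.5592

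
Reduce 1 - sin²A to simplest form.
1 - sin²A = cos²A (using Pythagorean identity)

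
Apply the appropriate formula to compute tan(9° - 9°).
tan(9° - 9°) = (tan 9° - tan 9°)/(1 + tan 9° tan 9°) = 0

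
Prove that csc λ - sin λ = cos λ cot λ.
LHS = 1/sin λ - sin λ = (1 - sin²λ)/sin λ = cos²λ/sin λ = cos λ · (cos λ/sin λ) = cos λ cot λ = RHS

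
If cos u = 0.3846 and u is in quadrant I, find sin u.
sin u = 0.9231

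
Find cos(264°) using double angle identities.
cos(264°) = cos²132° - sin²132° = -0.1045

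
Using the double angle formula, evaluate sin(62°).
sin(62°) = 2 sin 31° cos 31° = 0.8829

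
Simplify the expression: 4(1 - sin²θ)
4(1 - sin²θ) = 4(cos²θ) (using Pythagorean identity)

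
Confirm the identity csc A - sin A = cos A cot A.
LHS = 1/sin A - sin A = (1 - sin²A)/sin A = cos²A/sin A = cos A · (cos A/sin A) = cos A cot A = RHS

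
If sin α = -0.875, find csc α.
csc α = 1/sin α = -1.143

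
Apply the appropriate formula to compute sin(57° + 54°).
sin(57° + 54°) = sin 57° cos 54° + cos 57° sin 54° = 0.9336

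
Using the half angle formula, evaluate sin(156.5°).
sin(156.5°) = √((1 - cos 313°)/2) = 0.3987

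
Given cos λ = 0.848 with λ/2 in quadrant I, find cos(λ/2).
cos(λ/2) = ±√((1 + cos λ)/2); positive since λ/2 ∈ QI, so cos(λ/2) = 0.9612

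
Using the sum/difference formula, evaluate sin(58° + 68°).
sin(58° + 68°) = sin 58° cos 68° + cos 58° sin 68° = 0.809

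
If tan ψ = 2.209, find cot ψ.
cot ψ = 1/tan ψ = 0.4527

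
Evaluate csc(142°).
csc(142°) = 1.624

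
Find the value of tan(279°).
tan(279°) = -6.314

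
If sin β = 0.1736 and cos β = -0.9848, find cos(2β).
cos(2β) = cos²β - sin²β = 0.9397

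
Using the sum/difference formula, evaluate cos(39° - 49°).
cos(39° - 49°) = cos 39° cos 49° + sin 39° sin 49° = 0.9848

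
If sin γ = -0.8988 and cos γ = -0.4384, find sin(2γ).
sin(2γ) = 2 sin γ cos γ = 0.7881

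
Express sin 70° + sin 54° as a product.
sin 70° + sin 54° = 2 sin(62°) cos(8°)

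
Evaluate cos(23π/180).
cos(23π/180) = 0.9205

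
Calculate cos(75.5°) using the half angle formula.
cos(75.5°) = √((1 + cos 151°)/2) = 0.2504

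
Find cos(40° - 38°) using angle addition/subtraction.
cos(40° - 38°) = cos 40° cos 38° + sin 40° sin 38° = 0.9994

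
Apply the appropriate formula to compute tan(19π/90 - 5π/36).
tan(19π/90 - 5π/36) = (tan 19π/90 - tan 5π/36)/(1 + tan 19π/90 tan 5π/36) = 0.2309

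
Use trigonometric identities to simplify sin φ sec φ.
sin φ sec φ = tan φ (using Reciprocal + quotient)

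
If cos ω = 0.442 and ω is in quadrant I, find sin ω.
sin ω = 0.897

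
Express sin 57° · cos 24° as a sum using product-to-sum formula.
sin 57° cos 24° = (1/2)[sin(57°+24°) + sin(57°-24°)]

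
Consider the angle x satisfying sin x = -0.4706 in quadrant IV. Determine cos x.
cos x = √(1 - sin²x) = 0.8823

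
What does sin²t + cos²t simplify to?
sin²t + cos²t = 1 (using Pythagorean identity)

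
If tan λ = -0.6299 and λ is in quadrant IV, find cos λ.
cos λ = 0.8461 (using tan²λ + 1 = sec²λ)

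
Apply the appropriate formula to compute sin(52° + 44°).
sin(52° + 44°) = sin 52° cos 44° + cos 52° sin 44° = 0.9945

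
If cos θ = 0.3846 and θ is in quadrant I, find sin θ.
sin θ = 0.9231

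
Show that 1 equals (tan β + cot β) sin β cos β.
RHS = (sin β/cos β + cos β/sin β) sin β cos β = ((sin²β + cos²β)/(sin β cos β)) · sin β cos β = sin²β + cos²β = 1 = LHS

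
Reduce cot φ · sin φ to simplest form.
cot φ · sin φ = cos φ (using Quotient identity)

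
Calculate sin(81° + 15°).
sin(81° + 15°) = sin 81° cos 15° + cos 81° sin 15° = 0.9945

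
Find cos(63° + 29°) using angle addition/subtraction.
cos(63° + 29°) = cos 63° cos 29° - sin 63° sin 29° = -0.0349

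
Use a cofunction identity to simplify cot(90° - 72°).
cot(90° - 72°) = tan(72°)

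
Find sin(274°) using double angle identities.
sin(274°) = 2 sin 137° cos 137° = -0.9976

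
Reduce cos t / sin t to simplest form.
cos t / sin t = cot t (using Quotient identity)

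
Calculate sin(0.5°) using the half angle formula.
sin(0.5°) = √((1 - cos 1°)/2) = 0.008727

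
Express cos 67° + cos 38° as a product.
cos 67° + cos 38° = 2 cos(52.5°) cos(14.5°)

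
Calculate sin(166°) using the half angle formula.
sin(166°) = √((1 - cos 332°)/2) = 0.2419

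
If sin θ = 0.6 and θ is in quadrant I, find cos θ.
cos θ = 0.8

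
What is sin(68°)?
sin(68°) = 0.9272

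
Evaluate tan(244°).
tan(244°) = 2.05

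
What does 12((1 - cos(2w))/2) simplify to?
12((1 - cos(2w))/2) = 12(sin²w) (using Power reduction)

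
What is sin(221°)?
sin(221°) = -0.6561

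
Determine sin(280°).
sin(280°) = -0.9848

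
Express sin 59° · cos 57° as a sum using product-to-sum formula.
sin 59° cos 57° = (1/2)[sin(59°+57°) + sin(59°-57°)]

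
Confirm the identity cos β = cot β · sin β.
RHS = (cos β/sin β) · sin β = cos β = LHS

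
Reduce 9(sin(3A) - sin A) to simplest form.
9(sin(3A) - sin A) = 9(2 cos(2A) sin A) (using Sum-to-product)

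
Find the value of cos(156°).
cos(156°) = -0.9135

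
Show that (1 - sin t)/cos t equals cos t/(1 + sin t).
LHS = (1 - sin t)(1 + sin t) / (cos t(1 + sin t)) = (1 - sin²t) / (cos t(1 + sin t)) = cos²t / (cos t(1 + sin t)) = cos t/(1 + sin t) = RHS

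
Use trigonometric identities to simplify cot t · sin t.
cot t · sin t = cos t (using Quotient identity)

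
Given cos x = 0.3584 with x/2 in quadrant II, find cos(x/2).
cos(x/2) = ±√((1 + cos x)/2); negative since x/2 ∈ QII, so cos(x/2) = -0.8241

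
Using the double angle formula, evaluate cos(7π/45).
cos(7π/45) = 2cos²7π/90 - 1 = 0.8829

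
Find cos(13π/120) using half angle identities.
cos(13π/120) = √((1 + cos 13π/60)/2) = 0.9426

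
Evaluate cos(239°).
cos(239°) = -0.515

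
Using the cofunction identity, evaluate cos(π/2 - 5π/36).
cos(π/2 - 5π/36) = sin(5π/36) = 0.4226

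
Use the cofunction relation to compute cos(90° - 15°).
cos(90° - 15°) = sin(15°) = (√6-√2)/4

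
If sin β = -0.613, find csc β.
csc β = 1/sin β = -1.631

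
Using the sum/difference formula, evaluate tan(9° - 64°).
tan(9° - 64°) = (tan 9° - tan 64°)/(1 + tan 9° tan 64°) = -1.428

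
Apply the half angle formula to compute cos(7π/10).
cos(7π/10) = -√((1 + cos 7π/5)/2) = -0.5878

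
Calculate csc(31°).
csc(31°) = 1.942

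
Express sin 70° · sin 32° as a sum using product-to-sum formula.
sin 70° sin 32° = (1/2)[cos(70°-32°) - cos(70°+32°)]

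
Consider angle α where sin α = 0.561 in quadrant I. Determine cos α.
cos α = √(1 - sin²α) = 0.8278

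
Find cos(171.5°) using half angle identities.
cos(171.5°) = -√((1 + cos 343°)/2) = -0.989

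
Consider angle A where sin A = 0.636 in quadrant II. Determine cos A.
cos A = ±√(1 - sin²A) = -0.7717 (negative in QII)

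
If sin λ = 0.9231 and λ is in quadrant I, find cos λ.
cos λ = 0.3846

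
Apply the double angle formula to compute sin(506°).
sin(506°) = 2 sin 253° cos 253° = 0.5592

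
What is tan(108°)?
tan(108°) = -3.078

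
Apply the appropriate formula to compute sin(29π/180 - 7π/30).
sin(29π/180 - 7π/30) = sin 29π/180 cos 7π/30 - cos 29π/180 sin 7π/30 = -0.225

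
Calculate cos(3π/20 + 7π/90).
cos(3π/20 + 7π/90) = cos 3π/20 cos 7π/90 - sin 3π/20 sin 7π/90 = 0.7547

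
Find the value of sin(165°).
sin(165°) = (√6-√2)/4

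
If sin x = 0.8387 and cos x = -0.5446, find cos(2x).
cos(2x) = cos²x - sin²x = -0.4068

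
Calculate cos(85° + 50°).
cos(85° + 50°) = cos 85° cos 50° - sin 85° sin 50° = -√2/2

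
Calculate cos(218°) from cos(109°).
cos(218°) = cos²109° - sin²109° = -0.788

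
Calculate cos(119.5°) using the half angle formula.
cos(119.5°) = -√((1 + cos 239°)/2) = -0.4924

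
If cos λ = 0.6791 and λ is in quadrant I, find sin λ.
sin λ = 0.734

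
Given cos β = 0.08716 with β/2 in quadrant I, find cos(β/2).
cos(β/2) = ±√((1 + cos β)/2); positive since β/2 ∈ QI, so cos(β/2) = 0.7373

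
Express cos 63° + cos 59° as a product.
cos 63° + cos 59° = 2 cos(61°) cos(2°)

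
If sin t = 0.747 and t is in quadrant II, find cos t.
cos t = -0.6648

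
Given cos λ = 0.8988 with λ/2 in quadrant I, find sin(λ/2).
sin(λ/2) = ±√((1 - cos λ)/2); positive since λ/2 ∈ QI, so sin(λ/2) = 0.2249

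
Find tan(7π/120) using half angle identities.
tan(7π/120) = sin 7π/60 / (1 + cos 7π/60) = 0.1853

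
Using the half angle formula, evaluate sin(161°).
sin(161°) = √((1 - cos 322°)/2) = 0.3256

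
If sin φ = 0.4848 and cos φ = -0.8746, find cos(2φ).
cos(2φ) = cos²φ - sin²φ = 0.5299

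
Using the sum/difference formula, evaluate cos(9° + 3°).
cos(9° + 3°) = cos 9° cos 3° - sin 9° sin 3° = 0.9781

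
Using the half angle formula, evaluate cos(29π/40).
cos(29π/40) = -√((1 + cos 29π/20)/2) = -0.6494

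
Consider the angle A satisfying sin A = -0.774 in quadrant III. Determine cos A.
cos A = ±√(1 - sin²A) = -0.6332 (negative in QIII)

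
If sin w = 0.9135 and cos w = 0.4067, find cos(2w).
cos(2w) = cos²w - sin²w = -0.6691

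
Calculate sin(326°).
sin(326°) = -0.5592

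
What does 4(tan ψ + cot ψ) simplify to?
4(tan ψ + cot ψ) = 4(sec ψ csc ψ) (using Quotient identities)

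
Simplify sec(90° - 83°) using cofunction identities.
sec(90° - 83°) = csc(83°)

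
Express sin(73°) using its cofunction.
sin(73°) = cos(90° - 73°) = cos(17°)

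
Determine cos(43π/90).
cos(43π/90) = 0.06976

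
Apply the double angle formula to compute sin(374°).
sin(374°) = 2 sin 187° cos 187° = 0.2419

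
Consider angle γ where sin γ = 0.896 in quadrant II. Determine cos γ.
cos γ = ±√(1 - sin²γ) = -0.4441 (negative in QII)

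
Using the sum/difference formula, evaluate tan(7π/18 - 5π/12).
tan(7π/18 - 5π/12) = (tan 7π/18 - tan 5π/12)/(1 + tan 7π/18 tan 5π/12) = -0.08749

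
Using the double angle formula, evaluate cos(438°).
cos(438°) = cos²219° - sin²219° = 0.2079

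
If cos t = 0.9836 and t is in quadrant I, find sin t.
sin t = 0.1804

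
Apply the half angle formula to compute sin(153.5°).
sin(153.5°) = √((1 - cos 307°)/2) = 0.4462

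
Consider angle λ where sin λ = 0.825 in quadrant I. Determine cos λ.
cos λ = √(1 - sin²λ) = 0.5651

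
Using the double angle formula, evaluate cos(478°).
cos(478°) = cos²239° - sin²239° = -0.4695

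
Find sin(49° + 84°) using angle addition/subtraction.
sin(49° + 84°) = sin 49° cos 84° + cos 49° sin 84° = 0.7314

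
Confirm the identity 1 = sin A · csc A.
RHS = sin A · (1/sin A) = 1 = LHS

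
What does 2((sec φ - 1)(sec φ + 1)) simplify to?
2((sec φ - 1)(sec φ + 1)) = 2(tan²φ) (using Diff. of squares)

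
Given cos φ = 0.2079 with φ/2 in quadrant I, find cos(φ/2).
cos(φ/2) = ±√((1 + cos φ)/2); positive since φ/2 ∈ QI, so cos(φ/2) = 0.7771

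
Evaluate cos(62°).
cos(62°) = 0.4695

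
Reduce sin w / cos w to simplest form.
sin w / cos w = tan w (using Quotient identity)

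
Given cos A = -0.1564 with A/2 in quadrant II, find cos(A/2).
cos(A/2) = ±√((1 + cos A)/2); negative since A/2 ∈ QII, so cos(A/2) = -0.6495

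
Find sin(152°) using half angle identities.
sin(152°) = √((1 - cos 304°)/2) = 0.4695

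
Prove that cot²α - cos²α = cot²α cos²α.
LHS = cos²α/sin²α - cos²α = cos²α(1/sin²α - 1) = cos²α · (1 - sin²α)/sin²α = cos²α · cos²α/sin²α = cos²α · cot²α = RHS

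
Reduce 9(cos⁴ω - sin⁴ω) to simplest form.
9(cos⁴ω - sin⁴ω) = 9(cos(2ω)) (using Factoring + double angle)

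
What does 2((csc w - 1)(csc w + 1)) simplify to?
2((csc w - 1)(csc w + 1)) = 2(cot²w) (using Diff. of squares)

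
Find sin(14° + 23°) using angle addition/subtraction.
sin(14° + 23°) = sin 14° cos 23° + cos 14° sin 23° = 0.6018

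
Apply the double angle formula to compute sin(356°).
sin(356°) = 2 sin 178° cos 178° = -0.06976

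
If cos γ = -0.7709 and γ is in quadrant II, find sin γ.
sin γ = 0.637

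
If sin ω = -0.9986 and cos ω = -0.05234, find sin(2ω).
sin(2ω) = 2 sin ω cos ω = 0.1045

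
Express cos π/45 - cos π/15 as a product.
cos π/45 - cos π/15 = -2 sin(2π/45) sin(-π/45)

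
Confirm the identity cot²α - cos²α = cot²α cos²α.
LHS = cos²α/sin²α - cos²α = cos²α(1/sin²α - 1) = cos²α · (1 - sin²α)/sin²α = cos²α · cos²α/sin²α = cos²α · cot²α = RHS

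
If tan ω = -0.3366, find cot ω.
cot ω = 1/tan ω = -2.971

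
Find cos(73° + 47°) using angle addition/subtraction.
cos(73° + 47°) = cos 73° cos 47° - sin 73° sin 47° = -1/2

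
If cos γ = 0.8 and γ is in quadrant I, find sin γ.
sin γ = 0.6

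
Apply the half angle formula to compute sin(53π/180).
sin(53π/180) = √((1 - cos 53π/90)/2) = 0.7986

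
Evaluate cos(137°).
cos(137°) = -0.7314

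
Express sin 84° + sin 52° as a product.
sin 84° + sin 52° = 2 sin(68°) cos(16°)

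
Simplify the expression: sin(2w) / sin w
sin(2w) / sin w = 2 cos w (using Double angle)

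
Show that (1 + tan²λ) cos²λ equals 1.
LHS = sec²λ · cos²λ = (1/cos²λ) · cos²λ = 1 = RHS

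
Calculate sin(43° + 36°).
sin(43° + 36°) = sin 43° cos 36° + cos 43° sin 36° = 0.9816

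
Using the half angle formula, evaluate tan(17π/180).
tan(17π/180) = sin 17π/90 / (1 + cos 17π/90) = 0.3057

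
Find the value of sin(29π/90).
sin(29π/90) = 0.848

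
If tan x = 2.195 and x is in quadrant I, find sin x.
sin x = 0.91 (using tan²x + 1 = sec²x)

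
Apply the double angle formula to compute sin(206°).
sin(206°) = 2 sin 103° cos 103° = -0.4384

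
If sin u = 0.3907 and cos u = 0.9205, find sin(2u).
sin(2u) = 2 sin u cos u = 0.7193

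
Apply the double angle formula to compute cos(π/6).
cos(π/6) = 1 - 2sin²π/12 = √3/2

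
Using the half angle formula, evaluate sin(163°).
sin(163°) = √((1 - cos 326°)/2) = 0.2924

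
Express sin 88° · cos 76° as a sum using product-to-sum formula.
sin 88° cos 76° = (1/2)[sin(88°+76°) + sin(88°-76°)]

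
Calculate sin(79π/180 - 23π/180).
sin(79π/180 - 23π/180) = sin 79π/180 cos 23π/180 - cos 79π/180 sin 23π/180 = 0.829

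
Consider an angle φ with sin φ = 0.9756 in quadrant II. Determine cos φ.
cos φ = ±√(1 - sin²φ) = -0.2196 (negative in QII)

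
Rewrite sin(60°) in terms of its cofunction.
sin(60°) = cos(90° - 60°) = cos(30°)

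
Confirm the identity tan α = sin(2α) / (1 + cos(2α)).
RHS = 2 sin α cos α / (2cos²α) = sin α/cos α = tan α = LHS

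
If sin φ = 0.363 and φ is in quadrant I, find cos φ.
cos φ = 0.9318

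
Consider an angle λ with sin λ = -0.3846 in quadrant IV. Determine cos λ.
cos λ = √(1 - sin²λ) = 0.9231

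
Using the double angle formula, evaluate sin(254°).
sin(254°) = 2 sin 127° cos 127° = -0.9613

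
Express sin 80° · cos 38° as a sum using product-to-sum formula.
sin 80° cos 38° = (1/2)[sin(80°+38°) + sin(80°-38°)]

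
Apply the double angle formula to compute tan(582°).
tan(582°) = 2 tan 291° / (1 - tan²291°) = 0.9004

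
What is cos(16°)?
cos(16°) = 0.9613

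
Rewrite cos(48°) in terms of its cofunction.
cos(48°) = sin(90° - 48°) = sin(42°)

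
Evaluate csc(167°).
csc(167°) = 4.445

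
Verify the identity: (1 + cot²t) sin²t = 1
LHS = csc²t · sin²t = (1/sin²t) · sin²t = 1 = RHS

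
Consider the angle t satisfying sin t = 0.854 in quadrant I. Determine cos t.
cos t = √(1 - sin²t) = 0.5203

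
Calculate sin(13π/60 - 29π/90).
sin(13π/60 - 29π/90) = sin 13π/60 cos 29π/90 - cos 13π/60 sin 29π/90 = -0.3256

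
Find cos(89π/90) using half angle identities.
cos(89π/90) = -√((1 + cos 89π/45)/2) = -0.9994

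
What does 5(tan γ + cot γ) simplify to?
5(tan γ + cot γ) = 5(sec γ csc γ) (using Quotient identities)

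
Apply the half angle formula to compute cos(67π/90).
cos(67π/90) = -√((1 + cos 67π/45)/2) = -0.6947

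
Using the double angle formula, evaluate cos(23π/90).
cos(23π/90) = cos²23π/180 - sin²23π/180 = 0.6947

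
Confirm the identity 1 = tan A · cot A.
RHS = (sin A/cos A) · (cos A/sin A) = 1 = LHS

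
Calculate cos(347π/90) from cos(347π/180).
cos(347π/90) = cos²347π/180 - sin²347π/180 = 0.8988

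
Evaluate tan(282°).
tan(282°) = -4.705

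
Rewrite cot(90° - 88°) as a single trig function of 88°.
cot(90° - 88°) = tan(88°)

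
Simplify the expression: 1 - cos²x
1 - cos²x = sin²x (using Pythagorean identity)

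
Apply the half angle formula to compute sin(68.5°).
sin(68.5°) = √((1 - cos 137°)/2) = 0.9304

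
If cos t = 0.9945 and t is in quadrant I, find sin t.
sin t = 0.1047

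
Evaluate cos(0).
cos(0) = 1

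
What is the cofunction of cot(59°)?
cot(59°) = tan(90° - 59°) = tan(31°)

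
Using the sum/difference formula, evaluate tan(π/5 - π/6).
tan(π/5 - π/6) = (tan π/5 - tan π/6)/(1 + tan π/5 tan π/6) = 0.1051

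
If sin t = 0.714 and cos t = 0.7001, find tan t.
tan t = sin t / cos t = 1.02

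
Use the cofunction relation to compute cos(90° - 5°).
cos(90° - 5°) = sin(5°) = 0.08716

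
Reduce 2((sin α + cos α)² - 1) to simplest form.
2((sin α + cos α)² - 1) = 2(sin(2α)) (using Pythagorean + double angle)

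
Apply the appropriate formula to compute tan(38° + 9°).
tan(38° + 9°) = (tan 38° + tan 9°)/(1 - tan 38° tan 9°) = 1.072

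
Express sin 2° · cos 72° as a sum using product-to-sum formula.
sin 2° cos 72° = (1/2)[sin(2°+72°) + sin(2°-72°)]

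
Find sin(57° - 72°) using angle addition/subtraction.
sin(57° - 72°) = sin 57° cos 72° - cos 57° sin 72° = -(√6-√2)/4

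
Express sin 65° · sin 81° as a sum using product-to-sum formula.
sin 65° sin 81° = (1/2)[cos(65°-81°) - cos(65°+81°)]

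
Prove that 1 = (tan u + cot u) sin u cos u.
RHS = (sin u/cos u + cos u/sin u) sin u cos u = ((sin²u + cos²u)/(sin u cos u)) · sin u cos u = sin²u + cos²u = 1 = LHS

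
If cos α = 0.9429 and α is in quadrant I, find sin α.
sin α = 0.3331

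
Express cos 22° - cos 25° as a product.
cos 22° - cos 25° = -2 sin(23.5°) sin(-1.5°)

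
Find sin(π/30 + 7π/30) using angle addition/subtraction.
sin(π/30 + 7π/30) = sin π/30 cos 7π/30 + cos π/30 sin 7π/30 = 0.7431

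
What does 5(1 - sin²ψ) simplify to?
5(1 - sin²ψ) = 5(cos²ψ) (using Pythagorean identity)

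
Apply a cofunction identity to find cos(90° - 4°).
cos(90° - 4°) = sin(4°) = 0.06976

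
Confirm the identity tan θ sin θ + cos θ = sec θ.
LHS = sin²θ/cos θ + cos θ = (sin²θ + cos²θ)/cos θ = 1/cos θ = sec θ = RHS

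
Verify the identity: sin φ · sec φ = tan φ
LHS = sin φ · (1/cos φ) = sin φ/cos φ = tan φ = RHS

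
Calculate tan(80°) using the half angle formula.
tan(80°) = sin 160° / (1 + cos 160°) = 5.671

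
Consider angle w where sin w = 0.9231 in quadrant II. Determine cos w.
cos w = ±√(1 - sin²w) = -0.3846 (negative in QII)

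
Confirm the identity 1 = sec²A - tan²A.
RHS = 1/cos²A - sin²A/cos²A = (1 - sin²A)/cos²A = cos²A/cos²A = 1 = LHS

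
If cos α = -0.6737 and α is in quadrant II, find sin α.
sin α = 0.739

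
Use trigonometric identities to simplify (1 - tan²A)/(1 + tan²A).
(1 - tan²A)/(1 + tan²A) = cos(2A) (using Double angle)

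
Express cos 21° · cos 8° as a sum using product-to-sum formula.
cos 21° cos 8° = (1/2)[cos(21°-8°) + cos(21°+8°)]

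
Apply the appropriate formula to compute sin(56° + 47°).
sin(56° + 47°) = sin 56° cos 47° + cos 56° sin 47° = 0.9744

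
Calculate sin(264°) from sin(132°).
sin(264°) = 2 sin 132° cos 132° = -0.9945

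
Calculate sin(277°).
sin(277°) = -0.9925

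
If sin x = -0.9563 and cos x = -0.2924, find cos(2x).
cos(2x) = cos²x - sin²x = -0.829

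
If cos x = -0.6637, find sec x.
sec x = 1/cos x = -1.507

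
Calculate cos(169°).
cos(169°) = -0.9816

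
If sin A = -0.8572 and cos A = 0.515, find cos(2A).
cos(2A) = cos²A - sin²A = -0.4696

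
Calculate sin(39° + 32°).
sin(39° + 32°) = sin 39° cos 32° + cos 39° sin 32° = 0.9455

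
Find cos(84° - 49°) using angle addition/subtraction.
cos(84° - 49°) = cos 84° cos 49° + sin 84° sin 49° = 0.8192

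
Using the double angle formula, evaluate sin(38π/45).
sin(38π/45) = 2 sin 19π/45 cos 19π/45 = 0.4695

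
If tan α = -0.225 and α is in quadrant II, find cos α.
cos α = -0.9756 (using tan²α + 1 = sec²α)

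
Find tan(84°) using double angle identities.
tan(84°) = 2 tan 42° / (1 - tan²42°) = 9.514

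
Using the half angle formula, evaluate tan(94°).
tan(94°) = sin 188° / (1 + cos 188°) = -14.3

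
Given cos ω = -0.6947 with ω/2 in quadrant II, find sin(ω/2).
sin(ω/2) = ±√((1 - cos ω)/2); positive since ω/2 ∈ QII, so sin(ω/2) = 0.9205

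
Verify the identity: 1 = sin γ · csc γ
RHS = sin γ · (1/sin γ) = 1 = LHS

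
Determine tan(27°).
tan(27°) = 0.5095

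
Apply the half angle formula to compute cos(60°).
cos(60°) = √((1 + cos 120°)/2) = 1/2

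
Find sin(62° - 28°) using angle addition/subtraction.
sin(62° - 28°) = sin 62° cos 28° - cos 62° sin 28° = 0.5592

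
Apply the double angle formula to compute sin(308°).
sin(308°) = 2 sin 154° cos 154° = -0.788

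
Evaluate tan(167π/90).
tan(167π/90) = -0.4877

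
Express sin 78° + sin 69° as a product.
sin 78° + sin 69° = 2 sin(73.5°) cos(4.5°)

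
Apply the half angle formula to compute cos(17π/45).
cos(17π/45) = √((1 + cos 34π/45)/2) = 0.3746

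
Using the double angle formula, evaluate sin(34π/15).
sin(34π/15) = 2 sin 17π/15 cos 17π/15 = 0.7431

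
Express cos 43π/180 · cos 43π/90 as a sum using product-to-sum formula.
cos 43π/180 cos 43π/90 = (1/2)[cos(43π/180-43π/90) + cos(43π/180+43π/90)]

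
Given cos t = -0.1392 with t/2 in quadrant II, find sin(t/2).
sin(t/2) = ±√((1 - cos t)/2); positive since t/2 ∈ QII, so sin(t/2) = 0.7547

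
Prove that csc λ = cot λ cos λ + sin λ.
RHS = cos²λ/sin λ + sin λ = (cos²λ + sin²λ)/sin λ = 1/sin λ = csc λ = LHS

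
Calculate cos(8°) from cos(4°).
cos(8°) = 2cos²4° - 1 = 0.9903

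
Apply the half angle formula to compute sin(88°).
sin(88°) = √((1 - cos 176°)/2) = 0.9994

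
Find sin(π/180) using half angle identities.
sin(π/180) = √((1 - cos π/90)/2) = 0.01745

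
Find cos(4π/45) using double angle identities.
cos(4π/45) = cos²2π/45 - sin²2π/45 = 0.9613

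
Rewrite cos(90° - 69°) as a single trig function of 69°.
cos(90° - 69°) = sin(69°)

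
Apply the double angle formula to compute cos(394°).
cos(394°) = cos²197° - sin²197° = 0.829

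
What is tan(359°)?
tan(359°) = -0.01746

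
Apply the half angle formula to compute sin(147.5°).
sin(147.5°) = √((1 - cos 295°)/2) = 0.5373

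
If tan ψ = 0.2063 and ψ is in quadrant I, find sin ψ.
sin ψ = 0.202 (using tan²ψ + 1 = sec²ψ)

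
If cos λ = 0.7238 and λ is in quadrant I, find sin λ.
sin λ = 0.69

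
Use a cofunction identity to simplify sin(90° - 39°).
sin(90° - 39°) = cos(39°)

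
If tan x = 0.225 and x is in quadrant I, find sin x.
sin x = 0.2195 (using tan²x + 1 = sec²x)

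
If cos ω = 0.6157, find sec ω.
sec ω = 1/cos ω = 1.624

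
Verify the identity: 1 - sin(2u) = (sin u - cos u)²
RHS = sin²u - 2 sin u cos u + cos²u = (sin²u + cos²u) - 2 sin u cos u = 1 - sin(2u) = LHS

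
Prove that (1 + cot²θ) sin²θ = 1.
LHS = csc²θ · sin²θ = (1/sin²θ) · sin²θ = 1 = RHS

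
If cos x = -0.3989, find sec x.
sec x = 1/cos x = -2.507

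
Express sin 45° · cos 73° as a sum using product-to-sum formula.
sin 45° cos 73° = (1/2)[sin(45°+73°) + sin(45°-73°)]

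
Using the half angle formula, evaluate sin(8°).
sin(8°) = √((1 - cos 16°)/2) = 0.1392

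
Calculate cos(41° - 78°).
cos(41° - 78°) = cos 41° cos 78° + sin 41° sin 78° = 0.7986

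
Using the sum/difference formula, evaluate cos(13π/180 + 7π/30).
cos(13π/180 + 7π/30) = cos 13π/180 cos 7π/30 - sin 13π/180 sin 7π/30 = 0.5736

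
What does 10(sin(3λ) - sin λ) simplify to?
10(sin(3λ) - sin λ) = 10(2 cos(2λ) sin λ) (using Sum-to-product)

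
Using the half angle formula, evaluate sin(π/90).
sin(π/90) = √((1 - cos π/45)/2) = 0.0349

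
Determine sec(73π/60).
sec(73π/60) = -1.287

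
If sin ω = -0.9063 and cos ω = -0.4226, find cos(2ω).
cos(2ω) = cos²ω - sin²ω = -0.6428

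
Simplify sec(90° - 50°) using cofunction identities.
sec(90° - 50°) = csc(50°)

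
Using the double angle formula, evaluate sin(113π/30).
sin(113π/30) = 2 sin 113π/60 cos 113π/60 = -0.6691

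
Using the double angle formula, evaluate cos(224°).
cos(224°) = cos²112° - sin²112° = -0.7193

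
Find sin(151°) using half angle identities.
sin(151°) = √((1 - cos 302°)/2) = 0.4848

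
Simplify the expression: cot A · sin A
cot A · sin A = cos A (using Quotient identity)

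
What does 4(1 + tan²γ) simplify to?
4(1 + tan²γ) = 4(sec²γ) (using Pythagorean identity)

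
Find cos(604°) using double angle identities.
cos(604°) = cos²302° - sin²302° = -0.4384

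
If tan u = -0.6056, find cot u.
cot u = 1/tan u = -1.651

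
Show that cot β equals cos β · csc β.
RHS = cos β · (1/sin β) = cos β/sin β = cot β = LHS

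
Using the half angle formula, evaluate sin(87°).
sin(87°) = √((1 - cos 174°)/2) = 0.9986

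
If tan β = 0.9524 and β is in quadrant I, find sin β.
sin β = 0.6897 (using tan²β + 1 = sec²β)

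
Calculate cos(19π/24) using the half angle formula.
cos(19π/24) = -√((1 + cos 19π/12)/2) = -0.7934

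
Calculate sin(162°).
sin(162°) = 0.309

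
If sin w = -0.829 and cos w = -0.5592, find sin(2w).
sin(2w) = 2 sin w cos w = 0.9272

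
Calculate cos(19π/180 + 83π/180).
cos(19π/180 + 83π/180) = cos 19π/180 cos 83π/180 - sin 19π/180 sin 83π/180 = -0.2079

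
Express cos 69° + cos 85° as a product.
cos 69° + cos 85° = 2 cos(77°) cos(-8°)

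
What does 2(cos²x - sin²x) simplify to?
2(cos²x - sin²x) = 2(cos(2x)) (using Double angle)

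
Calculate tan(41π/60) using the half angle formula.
tan(41π/60) = sin 41π/30 / (1 + cos 41π/30) = -1.54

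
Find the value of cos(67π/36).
cos(67π/36) = 0.9063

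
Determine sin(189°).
sin(189°) = -0.1564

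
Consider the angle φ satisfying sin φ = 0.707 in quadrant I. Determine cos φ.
cos φ = √(1 - sin²φ) = 0.7072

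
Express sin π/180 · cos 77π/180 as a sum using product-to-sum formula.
sin π/180 cos 77π/180 = (1/2)[sin(π/180+77π/180) + sin(π/180-77π/180)]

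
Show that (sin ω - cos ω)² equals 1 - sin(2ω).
LHS = sin²ω - 2 sin ω cos ω + cos²ω = (sin²ω + cos²ω) - 2 sin ω cos ω = 1 - sin(2ω) = RHS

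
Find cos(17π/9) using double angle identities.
cos(17π/9) = cos²17π/18 - sin²17π/18 = 0.9397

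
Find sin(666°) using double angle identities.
sin(666°) = 2 sin 333° cos 333° = -0.809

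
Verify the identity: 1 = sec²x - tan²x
RHS = 1/cos²x - sin²x/cos²x = (1 - sin²x)/cos²x = cos²x/cos²x = 1 = LHS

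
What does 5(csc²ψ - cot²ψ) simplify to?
5(csc²ψ - cot²ψ) = 5 (using Pythagorean identity)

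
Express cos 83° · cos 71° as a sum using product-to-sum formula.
cos 83° cos 71° = (1/2)[cos(83°-71°) + cos(83°+71°)]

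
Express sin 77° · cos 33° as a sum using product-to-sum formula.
sin 77° cos 33° = (1/2)[sin(77°+33°) + sin(77°-33°)]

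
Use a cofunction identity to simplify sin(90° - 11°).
sin(90° - 11°) = cos(11°)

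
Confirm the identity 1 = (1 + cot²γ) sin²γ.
RHS = csc²γ · sin²γ = (1/sin²γ) · sin²γ = 1 = LHS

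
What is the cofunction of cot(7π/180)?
cot(7π/180) = tan(π/2 - 7π/180) = tan(83π/180)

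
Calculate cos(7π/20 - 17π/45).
cos(7π/20 - 17π/45) = cos 7π/20 cos 17π/45 + sin 7π/20 sin 17π/45 = 0.9962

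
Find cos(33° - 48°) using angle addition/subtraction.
cos(33° - 48°) = cos 33° cos 48° + sin 33° sin 48° = (√6+√2)/4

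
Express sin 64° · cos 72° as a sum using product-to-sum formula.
sin 64° cos 72° = (1/2)[sin(64°+72°) + sin(64°-72°)]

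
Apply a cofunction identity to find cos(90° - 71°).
cos(90° - 71°) = sin(71°) = 0.9455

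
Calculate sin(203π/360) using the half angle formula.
sin(203π/360) = √((1 - cos 203π/180)/2) = 0.9799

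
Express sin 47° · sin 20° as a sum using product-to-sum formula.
sin 47° sin 20° = (1/2)[cos(47°-20°) - cos(47°+20°)]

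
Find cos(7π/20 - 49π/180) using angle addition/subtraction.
cos(7π/20 - 49π/180) = cos 7π/20 cos 49π/180 + sin 7π/20 sin 49π/180 = 0.9703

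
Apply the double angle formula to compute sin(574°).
sin(574°) = 2 sin 287° cos 287° = -0.5592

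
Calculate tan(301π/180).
tan(301π/180) = -1.664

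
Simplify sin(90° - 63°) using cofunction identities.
sin(90° - 63°) = cos(63°)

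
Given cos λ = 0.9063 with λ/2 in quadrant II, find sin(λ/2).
sin(λ/2) = ±√((1 - cos λ)/2); positive since λ/2 ∈ QII, so sin(λ/2) = 0.2164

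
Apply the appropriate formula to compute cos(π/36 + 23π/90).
cos(π/36 + 23π/90) = cos π/36 cos 23π/90 - sin π/36 sin 23π/90 = 0.6293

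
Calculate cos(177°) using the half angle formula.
cos(177°) = -√((1 + cos 354°)/2) = -0.9986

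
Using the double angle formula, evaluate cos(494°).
cos(494°) = cos²247° - sin²247° = -0.6947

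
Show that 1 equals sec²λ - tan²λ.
RHS = 1/cos²λ - sin²λ/cos²λ = (1 - sin²λ)/cos²λ = cos²λ/cos²λ = 1 = LHS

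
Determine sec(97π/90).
sec(97π/90) = -1.031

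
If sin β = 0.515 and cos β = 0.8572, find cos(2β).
cos(2β) = cos²β - sin²β = 0.4696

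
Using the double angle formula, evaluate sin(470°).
sin(470°) = 2 sin 235° cos 235° = 0.9397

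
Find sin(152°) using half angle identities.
sin(152°) = √((1 - cos 304°)/2) = 0.4695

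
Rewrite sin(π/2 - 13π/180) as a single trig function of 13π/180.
sin(π/2 - 13π/180) = cos(13π/180)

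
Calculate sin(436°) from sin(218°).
sin(436°) = 2 sin 218° cos 218° = 0.9703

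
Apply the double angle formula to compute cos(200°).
cos(200°) = cos²100° - sin²100° = -0.9397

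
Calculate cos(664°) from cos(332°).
cos(664°) = cos²332° - sin²332° = 0.5592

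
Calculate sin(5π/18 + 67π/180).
sin(5π/18 + 67π/180) = sin 5π/18 cos 67π/180 + cos 5π/18 sin 67π/180 = 0.891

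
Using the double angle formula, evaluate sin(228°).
sin(228°) = 2 sin 114° cos 114° = -0.7431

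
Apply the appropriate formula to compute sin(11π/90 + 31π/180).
sin(11π/90 + 31π/180) = sin 11π/90 cos 31π/180 + cos 11π/90 sin 31π/180 = 0.7986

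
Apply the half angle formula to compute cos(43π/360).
cos(43π/360) = √((1 + cos 43π/180)/2) = 0.9304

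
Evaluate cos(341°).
cos(341°) = 0.9455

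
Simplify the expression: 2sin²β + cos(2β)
2sin²β + cos(2β) = 1 (using Double angle)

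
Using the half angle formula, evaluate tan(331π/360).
tan(331π/360) = sin 331π/180 / (1 + cos 331π/180) = -0.2586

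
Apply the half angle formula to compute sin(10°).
sin(10°) = √((1 - cos 20°)/2) = 0.1736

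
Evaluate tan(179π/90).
tan(179π/90) = -0.03492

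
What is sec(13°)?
sec(13°) = 1.026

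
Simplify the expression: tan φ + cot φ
tan φ + cot φ = sec φ csc φ (using Quotient identities)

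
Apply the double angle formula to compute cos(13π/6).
cos(13π/6) = 2cos²13π/12 - 1 = √3/2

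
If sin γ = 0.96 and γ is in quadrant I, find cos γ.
cos γ = 0.28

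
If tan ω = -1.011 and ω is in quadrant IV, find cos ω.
cos ω = 0.7032 (using tan²ω + 1 = sec²ω)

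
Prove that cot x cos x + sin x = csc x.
LHS = cos²x/sin x + sin x = (cos²x + sin²x)/sin x = 1/sin x = csc x = RHS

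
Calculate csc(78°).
csc(78°) = 1.022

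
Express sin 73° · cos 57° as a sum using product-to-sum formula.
sin 73° cos 57° = (1/2)[sin(73°+57°) + sin(73°-57°)]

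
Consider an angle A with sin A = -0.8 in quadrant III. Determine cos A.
cos A = ±√(1 - sin²A) = -0.6 (negative in QIII)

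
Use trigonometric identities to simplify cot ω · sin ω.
cot ω · sin ω = cos ω (using Quotient identity)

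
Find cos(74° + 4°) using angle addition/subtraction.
cos(74° + 4°) = cos 74° cos 4° - sin 74° sin 4° = 0.2079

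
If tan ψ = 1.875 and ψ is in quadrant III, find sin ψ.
sin ψ = -0.8824 (using tan²ψ + 1 = sec²ψ)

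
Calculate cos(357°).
cos(357°) = 0.9986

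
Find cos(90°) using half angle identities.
cos(90°) = √((1 + cos 180°)/2) = 0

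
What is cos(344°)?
cos(344°) = 0.9613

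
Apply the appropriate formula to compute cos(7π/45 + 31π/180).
cos(7π/45 + 31π/180) = cos 7π/45 cos 31π/180 - sin 7π/45 sin 31π/180 = 0.515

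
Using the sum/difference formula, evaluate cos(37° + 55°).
cos(37° + 55°) = cos 37° cos 55° - sin 37° sin 55° = -0.0349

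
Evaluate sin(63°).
sin(63°) = 0.891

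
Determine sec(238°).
sec(238°) = -1.887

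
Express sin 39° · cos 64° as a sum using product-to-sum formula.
sin 39° cos 64° = (1/2)[sin(39°+64°) + sin(39°-64°)]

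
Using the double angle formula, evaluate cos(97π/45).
cos(97π/45) = cos²97π/90 - sin²97π/90 = 0.8829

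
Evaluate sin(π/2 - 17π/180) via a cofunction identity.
sin(π/2 - 17π/180) = cos(17π/180) = 0.9563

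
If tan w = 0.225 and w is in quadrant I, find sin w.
sin w = 0.2195 (using tan²w + 1 = sec²w)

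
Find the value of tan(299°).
tan(299°) = -1.804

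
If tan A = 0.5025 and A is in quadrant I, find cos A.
cos A = 0.8935 (using tan²A + 1 = sec²A)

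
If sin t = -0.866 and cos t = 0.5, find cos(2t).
cos(2t) = cos²t - sin²t = -0.5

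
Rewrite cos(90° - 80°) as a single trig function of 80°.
cos(90° - 80°) = sin(80°)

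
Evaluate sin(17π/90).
sin(17π/90) = 0.5592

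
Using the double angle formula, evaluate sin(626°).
sin(626°) = 2 sin 313° cos 313° = -0.9976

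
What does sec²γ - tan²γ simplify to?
sec²γ - tan²γ = 1 (using Pythagorean identity)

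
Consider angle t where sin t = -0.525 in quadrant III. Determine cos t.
cos t = ±√(1 - sin²t) = -0.8511 (negative in QIII)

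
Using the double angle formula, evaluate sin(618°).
sin(618°) = 2 sin 309° cos 309° = -0.9781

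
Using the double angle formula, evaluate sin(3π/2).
sin(3π/2) = 2 sin 3π/4 cos 3π/4 = -1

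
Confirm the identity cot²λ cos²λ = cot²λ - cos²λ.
RHS = cos²λ/sin²λ - cos²λ = cos²λ(1/sin²λ - 1) = cos²λ · (1 - sin²λ)/sin²λ = cos²λ · cos²λ/sin²λ = cos²λ · cot²λ = LHS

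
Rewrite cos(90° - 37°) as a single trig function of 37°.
cos(90° - 37°) = sin(37°)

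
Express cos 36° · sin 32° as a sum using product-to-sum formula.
cos 36° sin 32° = (1/2)[sin(36°+32°) - sin(36°-32°)]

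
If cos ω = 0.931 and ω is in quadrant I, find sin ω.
sin ω = 0.365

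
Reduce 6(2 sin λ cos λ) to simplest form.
6(2 sin λ cos λ) = 6(sin(2λ)) (using Double angle)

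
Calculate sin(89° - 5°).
sin(89° - 5°) = sin 89° cos 5° - cos 89° sin 5° = 0.9945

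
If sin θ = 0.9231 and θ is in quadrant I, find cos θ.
cos θ = 0.3846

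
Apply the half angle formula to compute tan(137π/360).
tan(137π/360) = sin 137π/180 / (1 + cos 137π/180) = 2.539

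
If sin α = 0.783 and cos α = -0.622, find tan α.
tan α = sin α / cos α = -1.259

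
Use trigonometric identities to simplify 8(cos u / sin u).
8(cos u / sin u) = 8(cot u) (using Quotient identity)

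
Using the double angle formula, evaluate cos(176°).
cos(176°) = cos²88° - sin²88° = -0.9976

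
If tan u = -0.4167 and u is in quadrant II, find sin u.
sin u = 0.3846 (using tan²u + 1 = sec²u)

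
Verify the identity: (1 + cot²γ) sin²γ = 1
LHS = csc²γ · sin²γ = (1/sin²γ) · sin²γ = 1 = RHS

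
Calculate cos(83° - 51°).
cos(83° - 51°) = cos 83° cos 51° + sin 83° sin 51° = 0.848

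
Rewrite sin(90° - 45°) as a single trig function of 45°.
sin(90° - 45°) = cos(45°)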